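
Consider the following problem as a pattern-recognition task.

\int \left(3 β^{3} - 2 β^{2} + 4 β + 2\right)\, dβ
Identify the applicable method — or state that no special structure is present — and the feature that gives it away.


Method: no special technique — nothing composite, nothing rational, nothing trigonometric — each constant-multiple power of β integrates by the power rule alone.


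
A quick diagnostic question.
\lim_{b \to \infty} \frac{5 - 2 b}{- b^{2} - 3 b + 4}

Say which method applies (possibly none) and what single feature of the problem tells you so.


Verdict: dominant-term comparison — at large b only the top-degree terms survive; compare the leading terms and the limit falls out. Differentiating the expression as a single quotient would eventually settle it as well; matching dominant growth settles it immediately.


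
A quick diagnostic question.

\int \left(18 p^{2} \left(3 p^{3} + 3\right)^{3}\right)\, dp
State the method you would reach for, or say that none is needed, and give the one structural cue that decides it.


Technique: u-substitution — read it as f(3 p^{3} + 3) times a constant multiple of d(3 p^{3} + 3): one substitution, u = 3 p^{3} + 3, finishes it. Nothing stops a full expansion here — the substitution simply spares the algebra.


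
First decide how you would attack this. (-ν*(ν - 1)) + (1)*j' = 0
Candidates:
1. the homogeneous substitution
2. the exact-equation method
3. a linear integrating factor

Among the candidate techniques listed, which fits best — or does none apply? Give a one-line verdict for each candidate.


Technique: no special technique — the slope is a function of ν alone, so integrate both sides directly.
- the homogeneous substitution: the slope does not depend on the ratio of the variables alone.
- the exact-equation method — no dependence on the unknown anywhere: exactness is a label without content here.
- a linear integrating factor — the linear template holds only trivially here (the unknown is absent, so the coefficient is zero) — the method is not the natural label.


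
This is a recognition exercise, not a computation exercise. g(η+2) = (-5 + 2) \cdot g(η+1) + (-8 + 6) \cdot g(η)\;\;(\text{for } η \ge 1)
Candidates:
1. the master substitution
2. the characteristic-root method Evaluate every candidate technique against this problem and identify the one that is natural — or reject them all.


Method: the characteristic-root method — the recurrence is linear and homogeneous with constant coefficients, so the ansatz r^η turns it into a polynomial equation for r.
- the master substitution — the recursion shifts the index rather than dividing it.
- the characteristic-root method: applicable, and directly so.


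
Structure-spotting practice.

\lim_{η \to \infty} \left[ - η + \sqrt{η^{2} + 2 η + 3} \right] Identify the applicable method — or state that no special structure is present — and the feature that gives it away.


Diagnosis: conjugate multiplication — divergence minus divergence hides a finite answer — expose it by pairing \sqrt{η^{2} + 2 η + 3} - η with its conjugate.


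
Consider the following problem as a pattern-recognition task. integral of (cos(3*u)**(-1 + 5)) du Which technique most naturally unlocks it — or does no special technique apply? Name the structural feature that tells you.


Diagnosis: a trigonometric identity — cos(3*u)**(-1 + 5) is the textbook power-reduction case — identities first, antiderivatives second.


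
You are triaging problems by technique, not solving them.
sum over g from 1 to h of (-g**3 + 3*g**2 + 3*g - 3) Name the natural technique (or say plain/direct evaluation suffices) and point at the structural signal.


Method: no special technique — no cancellation, no constant ratio, no binomial weights — just polynomial terms summed directly.


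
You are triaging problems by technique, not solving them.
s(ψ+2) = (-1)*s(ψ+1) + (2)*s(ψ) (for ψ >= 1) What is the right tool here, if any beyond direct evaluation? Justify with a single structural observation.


Method: the characteristic-root method — no index-dependence in the weights and nothing inhomogeneous: classic characteristic-equation setup.


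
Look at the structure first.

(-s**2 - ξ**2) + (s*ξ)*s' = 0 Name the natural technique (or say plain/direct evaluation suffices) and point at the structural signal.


Best approach: the homogeneous substitution — the slope's numerator and denominator have matching total degree, so it depends only on s/ξ and the ratio substitution collapses it. A Bernoulli rewrite works here as the equation stands — the homogeneous substitution is the more immediate reading.


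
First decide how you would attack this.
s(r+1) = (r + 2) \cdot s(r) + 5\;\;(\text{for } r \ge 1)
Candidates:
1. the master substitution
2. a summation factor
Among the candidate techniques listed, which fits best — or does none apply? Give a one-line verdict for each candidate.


Best approach: a summation factor — because the multiplier r + 2 is index-dependent, divide through by its running product and sum the resulting differences.
- the master substitution — the recursion steps by a constant offset, so exponential reindexing is pointless.
- a summation factor: a fit — the right tool for this form.


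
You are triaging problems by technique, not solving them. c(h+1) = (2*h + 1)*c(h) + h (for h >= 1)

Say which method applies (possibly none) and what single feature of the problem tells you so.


Diagnosis: a summation factor — an index-dependent multiplier 2*h + 1 rules out characteristic roots; a summation factor converts it to a pure difference.


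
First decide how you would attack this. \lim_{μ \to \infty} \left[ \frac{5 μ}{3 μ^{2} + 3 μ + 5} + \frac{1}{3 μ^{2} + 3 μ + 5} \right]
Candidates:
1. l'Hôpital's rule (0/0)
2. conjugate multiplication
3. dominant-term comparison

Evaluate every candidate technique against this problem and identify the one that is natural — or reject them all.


Method: dominant-term comparison — at large μ only the top-degree terms survive; compare the leading terms and the limit falls out.
- l'Hôpital's rule (0/0): viewed as a single quotient this runs to ∞/∞, not the 0/0 clash this candidate addresses; an at-infinity variant of the rule would resolve it, but comparing leading growth reads the answer without differentiating.
- conjugate multiplication — rationalization has no target — no divergent radical difference appears.
- dominant-term comparison — yes, a natural case for it.


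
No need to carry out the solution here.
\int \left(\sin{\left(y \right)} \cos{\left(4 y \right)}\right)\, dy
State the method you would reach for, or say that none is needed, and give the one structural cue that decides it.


Verdict: a trigonometric identity — the product \sin{\left(y \right)} \cos{\left(4 y \right)} converts to a sum of single-frequency sinusoids via the product-to-sum identity.


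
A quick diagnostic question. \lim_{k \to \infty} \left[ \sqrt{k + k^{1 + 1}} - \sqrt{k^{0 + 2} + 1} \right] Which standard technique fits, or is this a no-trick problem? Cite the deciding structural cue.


Method: conjugate multiplication — divergence minus divergence hides a finite answer — expose it by pairing \sqrt{k + k^{1 + 1}} - \sqrt{k^{0 + 2} + 1} with its conjugate.


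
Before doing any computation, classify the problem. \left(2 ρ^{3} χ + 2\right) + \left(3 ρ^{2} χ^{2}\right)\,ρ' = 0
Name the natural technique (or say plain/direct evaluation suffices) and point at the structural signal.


Diagnosis: the exact-equation method — equality of cross partials is the green light — assemble the potential function term by term.


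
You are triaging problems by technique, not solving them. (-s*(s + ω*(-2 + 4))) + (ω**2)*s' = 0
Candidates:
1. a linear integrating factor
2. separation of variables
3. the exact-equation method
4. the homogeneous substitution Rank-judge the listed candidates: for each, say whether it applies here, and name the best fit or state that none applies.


Verdict: the homogeneous substitution — the slope's numerator and denominator have matching total degree, so it depends only on s/ω and the ratio substitution collapses it. A Bernoulli rewrite works here as the equation stands — the homogeneous substitution is the more immediate reading.
- a linear integrating factor — a nonlinear term in the unknown puts this outside the integrating-factor template.
- separation of variables: the two dependences do not factor apart.
- the exact-equation method — exactness fails on the nose — the mixed partials do not match.
- the homogeneous substitution — applicable, and directly so.


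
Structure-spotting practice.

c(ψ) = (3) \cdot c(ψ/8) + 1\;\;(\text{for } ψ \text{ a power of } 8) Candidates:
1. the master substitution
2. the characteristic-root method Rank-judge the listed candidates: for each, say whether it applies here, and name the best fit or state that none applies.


Technique: the master substitution — the argument shrinks by the factor 8, so measure the index on a logarithmic scale and the recursion becomes a shift.
- the master substitution — applies; the problem has the shape this method handles.
- the characteristic-root method: a divided-index call is not the fixed-shift linear shape that characteristic roots solve.


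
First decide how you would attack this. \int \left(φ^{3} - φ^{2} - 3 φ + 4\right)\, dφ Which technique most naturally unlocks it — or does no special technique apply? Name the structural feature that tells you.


Diagnosis: no special technique — nothing composite, nothing rational, nothing trigonometric — each constant-multiple power of φ integrates by the power rule alone.


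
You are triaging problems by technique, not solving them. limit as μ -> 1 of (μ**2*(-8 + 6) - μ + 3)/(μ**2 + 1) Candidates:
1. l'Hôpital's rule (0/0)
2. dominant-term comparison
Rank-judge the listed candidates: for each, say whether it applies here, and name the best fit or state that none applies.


Method: no special technique — the expression is continuous at 1 — substitute and evaluate; no indeterminate form appears.
- l'Hôpital's rule (0/0) — evaluation at the point is determinate, so the rule has nothing to repair.
- dominant-term comparison — leading-power comparison does not apply to this form.


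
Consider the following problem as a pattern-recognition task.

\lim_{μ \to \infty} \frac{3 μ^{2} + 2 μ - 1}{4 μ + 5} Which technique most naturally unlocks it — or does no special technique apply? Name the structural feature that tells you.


Technique: dominant-term comparison — divide by the highest power of μ present: lower-order terms vanish and the dominant ratio remains. l'Hôpital's at-infinity variant applies to the expression viewed as a single quotient; the leading-term comparison is the direct route.


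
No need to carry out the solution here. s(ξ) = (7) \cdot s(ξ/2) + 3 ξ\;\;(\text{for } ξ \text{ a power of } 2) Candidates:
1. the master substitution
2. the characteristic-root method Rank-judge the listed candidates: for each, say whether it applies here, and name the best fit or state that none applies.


Verdict: the master substitution — the argument contracts 2-fold per step: reindex ξ exponentially and solve the linear recurrence in the new index.
- the master substitution — applies; the problem has the shape this method handles.
- the characteristic-root method: the recursion divides its index rather than shifting it — outside the constant-shift family the root method covers.


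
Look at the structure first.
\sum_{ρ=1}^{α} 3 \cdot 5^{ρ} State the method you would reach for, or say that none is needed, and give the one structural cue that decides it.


Verdict: the geometric series formula — term-over-term division gives 5 every time — index-free ratio, geometric sum formula applies.


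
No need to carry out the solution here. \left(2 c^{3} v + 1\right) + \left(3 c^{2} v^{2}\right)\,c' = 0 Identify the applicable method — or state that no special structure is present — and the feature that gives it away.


Verdict: the exact-equation method — checking ∂/∂c of 2 c^{3} v + 1 against ∂/∂v of 3 c^{2} v^{2}: they match — the equation is exact as it stands.


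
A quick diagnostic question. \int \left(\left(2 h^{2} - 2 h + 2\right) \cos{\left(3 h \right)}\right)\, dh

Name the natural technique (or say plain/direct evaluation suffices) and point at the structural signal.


Technique: integration by parts — a polynomial factor 2 h^{2} - 2 h + 2 multiplies \cos{\left(3 h \right)}; differentiating 2 h^{2} - 2 h + 2 lowers its degree while \cos{\left(3 h \right)} integrates cleanly, so parts wins.


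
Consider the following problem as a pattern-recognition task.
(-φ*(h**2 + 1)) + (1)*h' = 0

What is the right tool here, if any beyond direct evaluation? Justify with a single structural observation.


Method: separation of variables — the derivative equals a pure function of φ (namely φ) times a pure function of h (namely h**2 + 1); divide and integrate each side.


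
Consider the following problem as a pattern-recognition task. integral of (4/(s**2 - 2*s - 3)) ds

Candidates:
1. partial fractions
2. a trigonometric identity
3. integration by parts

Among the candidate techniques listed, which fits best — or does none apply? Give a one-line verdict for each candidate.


Best approach: partial fractions — the bottom factors while the top stays lower-degree — split into simple fractions and integrate piece by piece.
- partial fractions — applicable, and directly so.
- a trigonometric identity: no sine or cosine appears, so there is nothing for a trigonometric identity to act on.
- integration by parts — there is no nonconstant-polynomial-times-kernel split with an exp, sine, cosine (degree-1 argument), or logarithm partner.


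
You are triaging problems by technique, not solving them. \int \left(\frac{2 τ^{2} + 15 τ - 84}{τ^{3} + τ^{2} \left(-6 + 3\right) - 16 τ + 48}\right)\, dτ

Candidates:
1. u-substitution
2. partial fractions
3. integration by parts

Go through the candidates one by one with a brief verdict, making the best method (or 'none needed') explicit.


Best approach: partial fractions — each factor of (τ^{3} + τ^{2} \left(-6 + 3\right) - 16 τ + 48) owns one elementary piece of the integrand — separate them and integrate piecewise.
- u-substitution — no subexpression of the integrand serves as a whole-integral substitution inner — individual terms may offer their own, but none carries its derivative as a factor of the full integrand; a working change of variable would have to be constructed from outside the expression.
- partial fractions: applicable, and directly so.
- integration by parts: there is no nonconstant-polynomial-times-kernel split with an exp, sine, cosine (degree-1 argument), or logarithm partner.


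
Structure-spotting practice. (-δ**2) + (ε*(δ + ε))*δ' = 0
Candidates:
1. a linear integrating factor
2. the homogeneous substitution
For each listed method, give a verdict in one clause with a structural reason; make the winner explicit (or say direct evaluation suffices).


Verdict: the homogeneous substitution — scaling ε and δ together leaves the slope fixed — it depends only on δ/ε, so substitute the ratio. A Bernoulli substitution after rearrangement (possibly exchanging dependent and independent variable) is a fair alternative; the homogeneous route works on the equation as it stands.
- a linear integrating factor — the unknown enters nonlinearly (through a power, a denominator, or a transcendental function), which the linear integrating-factor recipe cannot absorb as-is — any repair would come from a preliminary substitution, not the factor.
- the homogeneous substitution — applies; the problem has the shape this method handles.


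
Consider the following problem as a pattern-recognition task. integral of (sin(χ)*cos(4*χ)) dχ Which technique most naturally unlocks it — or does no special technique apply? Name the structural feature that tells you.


Technique: a trigonometric identity — apply product-to-sum to sin(χ)*cos(4*χ): two clean single-angle terms replace one awkward product.


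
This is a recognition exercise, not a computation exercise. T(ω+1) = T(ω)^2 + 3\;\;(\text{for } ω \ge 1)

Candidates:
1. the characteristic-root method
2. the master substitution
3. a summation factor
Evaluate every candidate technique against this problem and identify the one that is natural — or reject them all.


Method: no special technique — the new term depends nonlinearly on the old ones, which disqualifies every superposition-based technique.
- the characteristic-root method — the recursion is nonlinear in the sequence values, so no linear-modes ansatz applies.
- the master substitution: the recursion shifts the index rather than dividing it.
- a summation factor: no summation factor applies — the rule is not linear in the sequence values.


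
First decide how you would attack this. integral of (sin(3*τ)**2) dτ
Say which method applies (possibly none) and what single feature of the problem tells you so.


Method: a trigonometric identity — apply power reduction to sin(3*τ)**2; each application halves the trigonometric degree.


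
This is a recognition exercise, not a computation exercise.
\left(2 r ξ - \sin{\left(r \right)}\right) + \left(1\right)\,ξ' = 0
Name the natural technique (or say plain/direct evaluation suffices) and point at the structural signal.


Verdict: a linear integrating factor — the equation is linear in ξ with coefficient 2 r; multiplying by the integrating factor exp(∫2 r) makes the left side a perfect derivative.


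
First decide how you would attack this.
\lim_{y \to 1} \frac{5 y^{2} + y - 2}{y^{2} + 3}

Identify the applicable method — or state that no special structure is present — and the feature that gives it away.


Verdict: no special technique — no zero denominators, no indeterminate clash at 1 — substitute and read off the value.


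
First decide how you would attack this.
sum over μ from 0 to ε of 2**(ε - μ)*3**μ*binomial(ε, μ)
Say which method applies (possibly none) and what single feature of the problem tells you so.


Technique: the binomial theorem — binomial coefficients against complementary powers of 3 and 2: recognize the binomial expansion and resum.


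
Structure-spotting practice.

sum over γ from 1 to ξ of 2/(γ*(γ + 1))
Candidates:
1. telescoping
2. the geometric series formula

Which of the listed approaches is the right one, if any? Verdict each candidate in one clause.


Best approach: telescoping — 2/(γ*(γ + 1)) decomposes into shift-paired simple fractions; the series telescopes to finitely many boundary pieces.
- telescoping — a fit — the right tool for this form.
- the geometric series formula: there is no constant term-to-term ratio.


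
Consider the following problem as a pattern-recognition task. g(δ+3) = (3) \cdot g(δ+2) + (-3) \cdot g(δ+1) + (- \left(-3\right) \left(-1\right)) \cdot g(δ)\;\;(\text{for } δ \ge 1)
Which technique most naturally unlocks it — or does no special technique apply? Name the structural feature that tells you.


Verdict: the characteristic-root method — no index-dependence in the weights and nothing inhomogeneous: classic characteristic-equation setup.


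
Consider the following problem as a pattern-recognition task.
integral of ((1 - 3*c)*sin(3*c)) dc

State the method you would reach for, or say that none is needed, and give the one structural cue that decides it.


Best approach: integration by parts — 1 - 3*c dies after finitely many derivatives while sin(3*c) cycles under integration — the tabular/parts setup.


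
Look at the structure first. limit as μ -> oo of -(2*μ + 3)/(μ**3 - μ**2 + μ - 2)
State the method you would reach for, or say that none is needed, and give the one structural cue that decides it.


Technique: dominant-term comparison — growth-rate triage: the leading powers of μ decide the limit, everything else is noise. Differentiating the expression as a single quotient would eventually settle it as well; matching dominant growth settles it immediately.


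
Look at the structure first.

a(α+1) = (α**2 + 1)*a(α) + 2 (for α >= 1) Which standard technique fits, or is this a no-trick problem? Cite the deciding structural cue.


Method: a summation factor — first-order linear but the coefficient α**2 + 1 moves with the index — divide by the cumulative product and telescope.


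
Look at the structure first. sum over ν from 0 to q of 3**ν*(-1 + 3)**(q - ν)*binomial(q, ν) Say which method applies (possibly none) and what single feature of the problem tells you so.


Diagnosis: the binomial theorem — binomial coefficients against complementary powers of 3 and (-1 + 3): recognize the binomial expansion and resum.


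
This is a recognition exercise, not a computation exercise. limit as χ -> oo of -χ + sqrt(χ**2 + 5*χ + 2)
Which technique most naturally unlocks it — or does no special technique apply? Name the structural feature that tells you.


Verdict: conjugate multiplication — turning the difference into a conjugate-rationalized ratio makes the limit readable.


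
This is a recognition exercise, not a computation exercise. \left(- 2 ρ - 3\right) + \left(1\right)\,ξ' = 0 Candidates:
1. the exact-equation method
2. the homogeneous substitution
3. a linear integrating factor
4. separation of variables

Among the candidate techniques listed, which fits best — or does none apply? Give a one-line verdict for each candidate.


Technique: no special technique — solved for the derivative, ξ never appears on the right — this is a direct integration in ρ, not a differential-equations problem at heart.
- the exact-equation method: with the unknown absent from both coefficients, the cross-partial test holds emptily — nothing for the exact method to work on.
- the homogeneous substitution: the slope does not depend on the ratio of the variables alone.
- a linear integrating factor: the linear template holds only trivially here (the unknown is absent, so the coefficient is zero) — the method is not the natural label.
- separation of variables: with no unknown in the slope, separating variables is a formality — the equation integrates directly.


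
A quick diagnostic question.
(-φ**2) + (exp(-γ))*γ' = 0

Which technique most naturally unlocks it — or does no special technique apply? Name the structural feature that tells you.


Best approach: separation of variables — separating collects all γ-dependence with the derivative and leaves all φ-dependence opposite: variables separate. One could also solve this as an exact equation; with each coefficient in its own variable, separating is the same work with fewer steps.


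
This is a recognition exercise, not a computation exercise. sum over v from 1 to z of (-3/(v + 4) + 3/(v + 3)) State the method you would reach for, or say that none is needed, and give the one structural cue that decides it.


Diagnosis: telescoping — this sum is a zipper: each term contributes 3/(v + 3) and removes the next index's value, which the following term puts back, closing term by term.


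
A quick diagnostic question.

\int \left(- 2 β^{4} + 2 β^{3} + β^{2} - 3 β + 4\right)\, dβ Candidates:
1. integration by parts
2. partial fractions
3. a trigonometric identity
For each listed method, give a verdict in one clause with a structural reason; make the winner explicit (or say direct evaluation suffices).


Verdict: no special technique — every term is a constant multiple of a power of β; term-wise power-rule integration needs no preliminary transformation.
- integration by parts: parts would only shuffle a directly integrable integrand.
- partial fractions: the expression is not a ratio of polynomials that decomposes further.
- a trigonometric identity: there is no trigonometric structure at all — the integrand carries no sine or cosine to rewrite.


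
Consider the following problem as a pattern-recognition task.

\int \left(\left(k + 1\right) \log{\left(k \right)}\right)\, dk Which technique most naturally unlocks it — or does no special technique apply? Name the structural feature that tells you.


Method: integration by parts — the logarithm \log{\left(k \right)} wants to be differentiated, not integrated; parts makes that legal.


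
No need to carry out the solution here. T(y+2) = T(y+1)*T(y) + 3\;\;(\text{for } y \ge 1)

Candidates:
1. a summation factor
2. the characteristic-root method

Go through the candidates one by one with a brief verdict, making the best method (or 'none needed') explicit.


Verdict: no special technique — once the recursion is nonlinear, characteristic roots, master substitutions, and summation factors are all off the table.
- a summation factor: no summation factor applies — the rule is not linear in the sequence values.
- the characteristic-root method — nonlinearity rules out exponential-mode superposition from the start.


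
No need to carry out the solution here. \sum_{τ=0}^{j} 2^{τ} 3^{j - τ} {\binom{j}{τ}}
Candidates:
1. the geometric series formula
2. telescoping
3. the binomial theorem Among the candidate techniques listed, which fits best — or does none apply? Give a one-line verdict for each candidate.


Diagnosis: the binomial theorem — {\binom{j}{τ}} weighting matched powers of 2 and 3 is the expanded form of (2 + 3)^j — fold it back up.
- the geometric series formula — the term-to-term ratio changes with the index, so the geometric formula cannot close it.
- telescoping: as presented, consecutive terms share no shifted copy to cancel against — no rewrite is on display to change that.
- the binomial theorem: yes — fits the structure here.


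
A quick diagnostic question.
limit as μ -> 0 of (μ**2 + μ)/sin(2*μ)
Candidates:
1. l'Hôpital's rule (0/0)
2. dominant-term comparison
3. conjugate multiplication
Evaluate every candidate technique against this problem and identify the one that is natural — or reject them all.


Verdict: l'Hôpital's rule (0/0) — both numerator and denominator vanish at 0: the genuine 0/0 indeterminate that l'Hôpital exists for. Expanding numerator and denominator to first order gives the same value — the rule automates exactly that.
- l'Hôpital's rule (0/0): applies; the problem has the shape this method handles.
- dominant-term comparison: this limit is not decided by comparing leading-term growth at infinity.
- conjugate multiplication: no divergent radical difference is present for a conjugate pair to cancel.


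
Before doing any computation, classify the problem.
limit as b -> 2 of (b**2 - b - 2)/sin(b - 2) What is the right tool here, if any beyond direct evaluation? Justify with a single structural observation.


Verdict: l'Hôpital's rule (0/0) — plug in 2: top and bottom both hit zero, so differentiate each and retry. A first-order expansion at the point is an equally standard path; the rule packages it.


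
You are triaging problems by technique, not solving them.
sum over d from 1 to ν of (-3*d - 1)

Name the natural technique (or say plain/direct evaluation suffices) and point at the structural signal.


Diagnosis: no special technique — recognize the absence of structure: constant-multiple powers of d summed plainly, no special method required.


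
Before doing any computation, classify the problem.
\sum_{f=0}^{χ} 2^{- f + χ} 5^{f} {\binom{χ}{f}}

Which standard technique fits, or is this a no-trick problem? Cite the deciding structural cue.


Verdict: the binomial theorem — binomial coefficients against complementary powers of 5 and 2: recognize the binomial expansion and resum.


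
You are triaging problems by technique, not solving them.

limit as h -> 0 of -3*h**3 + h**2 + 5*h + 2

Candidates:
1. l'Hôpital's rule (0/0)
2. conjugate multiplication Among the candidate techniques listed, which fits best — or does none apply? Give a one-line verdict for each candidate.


Verdict: no special technique — no zero denominators, no indeterminate clash at 0 — substitute and read off the value.
- l'Hôpital's rule (0/0): substituting the point produces a determinate value, not a 0 over 0 clash.
- conjugate multiplication: rationalization has no target — no divergent radical difference appears.


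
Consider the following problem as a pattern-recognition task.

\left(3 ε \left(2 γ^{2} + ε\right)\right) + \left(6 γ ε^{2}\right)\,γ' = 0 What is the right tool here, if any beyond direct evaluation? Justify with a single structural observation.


Diagnosis: the exact-equation method — equality of cross partials is the green light — assemble the potential function term by term.


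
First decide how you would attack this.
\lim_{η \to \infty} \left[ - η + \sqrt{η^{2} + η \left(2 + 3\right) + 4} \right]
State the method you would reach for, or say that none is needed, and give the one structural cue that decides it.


Verdict: conjugate multiplication — divergence minus divergence hides a finite answer — expose it by pairing \sqrt{η^{2} + η \left(2 + 3\right) + 4} - η with its conjugate.


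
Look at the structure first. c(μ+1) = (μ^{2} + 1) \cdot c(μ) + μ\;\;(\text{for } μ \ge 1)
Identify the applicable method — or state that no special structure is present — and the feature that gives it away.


Technique: a summation factor — because the multiplier μ^{2} + 1 is index-dependent, divide through by its running product and sum the resulting differences.


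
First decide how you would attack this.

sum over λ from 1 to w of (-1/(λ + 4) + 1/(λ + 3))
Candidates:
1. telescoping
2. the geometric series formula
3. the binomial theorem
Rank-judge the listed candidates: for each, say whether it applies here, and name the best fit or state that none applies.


Diagnosis: telescoping — write out three consecutive terms and watch the interior cancel: the advanced copy one term subtracts reappears as the very next term's leading piece, pair after pair.
- telescoping — applies; the problem has the shape this method handles.
- the geometric series formula: the term-to-term ratio changes with the index, so the geometric formula cannot close it.
- the binomial theorem: no binomial coefficients pair with matched powers.


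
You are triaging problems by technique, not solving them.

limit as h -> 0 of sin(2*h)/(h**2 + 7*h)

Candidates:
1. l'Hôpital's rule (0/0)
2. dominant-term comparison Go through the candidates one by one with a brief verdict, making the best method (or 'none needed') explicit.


Best approach: l'Hôpital's rule (0/0) — numerator and denominator both vanish at 0 — a genuine 0/0 form, which is exactly when l'Hôpital applies. A first-order expansion at the point is an equally standard path; the rule packages it.
- l'Hôpital's rule (0/0): yes, a natural case for it.
- dominant-term comparison — this is not a rational comparison of growth rates at infinity.


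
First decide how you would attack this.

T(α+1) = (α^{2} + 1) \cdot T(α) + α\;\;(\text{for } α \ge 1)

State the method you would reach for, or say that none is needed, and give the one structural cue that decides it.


Best approach: a summation factor — one step of memory with a weight α^{2} + 1 that changes as the index grows — the summation-factor construction is built for this.


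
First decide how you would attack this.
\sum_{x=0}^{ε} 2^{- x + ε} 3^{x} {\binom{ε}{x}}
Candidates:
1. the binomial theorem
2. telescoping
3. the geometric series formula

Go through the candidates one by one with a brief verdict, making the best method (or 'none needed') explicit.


Best approach: the binomial theorem — the summand is term x of a binomial expansion in 3 and 2; the whole sum is a single power.
- the binomial theorem: yes — fits the structure here.
- telescoping: writing out consecutive terms as given produces no pairwise cancellation.
- the geometric series formula: no single multiplier carries one term to the next throughout the sum.


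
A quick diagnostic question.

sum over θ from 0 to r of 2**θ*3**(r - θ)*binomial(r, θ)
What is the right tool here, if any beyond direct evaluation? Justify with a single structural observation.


Verdict: the binomial theorem — the binomial coefficients weight matched powers of 2 and 3, which is exactly the expansion of a binomial power.


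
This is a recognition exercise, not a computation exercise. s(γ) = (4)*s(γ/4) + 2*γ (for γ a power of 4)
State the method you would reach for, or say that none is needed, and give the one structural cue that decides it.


Diagnosis: the master substitution — the index is divided (γ/4), not shifted — substitute γ = 4^m to straighten it into a shift recurrence.


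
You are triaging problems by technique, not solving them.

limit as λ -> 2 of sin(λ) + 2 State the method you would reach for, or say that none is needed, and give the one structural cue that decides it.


Method: no special technique — no vanishing denominator and no indeterminate clash at the point — evaluation is immediate.


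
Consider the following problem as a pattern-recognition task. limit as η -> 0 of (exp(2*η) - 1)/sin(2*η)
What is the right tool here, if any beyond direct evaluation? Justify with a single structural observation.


Verdict: l'Hôpital's rule (0/0) — both numerator and denominator vanish at 0: the genuine 0/0 indeterminate that l'Hôpital exists for. The standard small-argument limits would also carry it; the rule is the systematic route.


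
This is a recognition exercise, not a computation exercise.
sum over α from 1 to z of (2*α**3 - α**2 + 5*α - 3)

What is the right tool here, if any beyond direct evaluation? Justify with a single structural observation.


Diagnosis: no special technique — recognize the absence of structure: constant-multiple powers of α summed plainly, no special method required.


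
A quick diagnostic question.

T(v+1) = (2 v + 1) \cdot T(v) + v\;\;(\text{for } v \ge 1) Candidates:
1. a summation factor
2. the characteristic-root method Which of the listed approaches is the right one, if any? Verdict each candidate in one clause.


Technique: a summation factor — normalize by the running product of 2 v + 1: the left side becomes a difference, and differences sum.
- a summation factor: a fit — the right tool for this form.
- the characteristic-root method — the coefficients change with the index, which the root method cannot absorb.


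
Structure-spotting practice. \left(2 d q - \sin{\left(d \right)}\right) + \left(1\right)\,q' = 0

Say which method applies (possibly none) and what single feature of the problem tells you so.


Verdict: a linear integrating factor — q enters only linearly with coefficient 2 d; multiply by exp of the integral of 2 d and the left side becomes one derivative.


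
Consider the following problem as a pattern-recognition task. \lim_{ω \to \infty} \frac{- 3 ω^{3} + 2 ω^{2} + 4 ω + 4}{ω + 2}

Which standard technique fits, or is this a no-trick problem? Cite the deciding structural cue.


Technique: dominant-term comparison — divide by the highest power of ω present: lower-order terms vanish and the dominant ratio remains. Differentiating the expression as a single quotient would eventually settle it as well; matching dominant growth settles it immediately.


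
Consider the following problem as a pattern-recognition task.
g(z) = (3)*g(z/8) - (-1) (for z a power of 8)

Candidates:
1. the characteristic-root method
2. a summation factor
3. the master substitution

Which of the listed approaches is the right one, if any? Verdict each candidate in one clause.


Method: the master substitution — divide-the-index recursion (z/8 inside the call) straightens out once the index is rewritten as 8^m.
- the characteristic-root method — a divided-index call is not the fixed-shift linear shape that characteristic roots solve.
- a summation factor — the recursion divides its index rather than shifting it — there is no previous-term chain for a summation factor to telescope.
- the master substitution: yes — fits the structure here.


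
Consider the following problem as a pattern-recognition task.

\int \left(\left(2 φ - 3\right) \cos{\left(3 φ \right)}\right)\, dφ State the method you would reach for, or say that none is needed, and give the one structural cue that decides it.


Method: integration by parts — differentiate 2 φ - 3, integrate \cos{\left(3 φ \right)}: each pass lowers the polynomial degree, so parts terminates.


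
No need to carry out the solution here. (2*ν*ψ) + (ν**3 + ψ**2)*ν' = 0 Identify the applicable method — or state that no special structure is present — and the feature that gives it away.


Best approach: the exact-equation method — checking ∂/∂ν of 2*ν*ψ against ∂/∂ψ of ν**3 + ψ**2: they match — the equation is exact as it stands.


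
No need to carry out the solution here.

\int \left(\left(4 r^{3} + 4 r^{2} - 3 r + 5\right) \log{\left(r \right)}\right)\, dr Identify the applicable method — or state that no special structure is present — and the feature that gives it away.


Technique: integration by parts — the presence of \log{\left(r \right)} against a polynomial factor is the standard differentiate-the-log setup.


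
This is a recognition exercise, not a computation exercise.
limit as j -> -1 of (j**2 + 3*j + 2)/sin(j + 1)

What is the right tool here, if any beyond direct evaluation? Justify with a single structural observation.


Method: l'Hôpital's rule (0/0) — substituting -1 gives 0 over 0; differentiate top and bottom once and re-evaluate. A first-order expansion at the point is an equally standard path; the rule packages it.


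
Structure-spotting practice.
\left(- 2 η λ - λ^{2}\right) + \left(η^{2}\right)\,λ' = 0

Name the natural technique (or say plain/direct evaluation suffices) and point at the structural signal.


Best approach: the homogeneous substitution — scaling η and λ together leaves the slope fixed — it depends only on λ/η, so substitute the ratio. A Bernoulli substitution is a fair alternative on this equation directly; the homogeneous reading takes it as given.


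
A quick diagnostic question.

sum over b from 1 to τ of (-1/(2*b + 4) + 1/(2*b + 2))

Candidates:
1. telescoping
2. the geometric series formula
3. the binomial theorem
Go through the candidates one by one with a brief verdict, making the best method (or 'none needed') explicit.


Verdict: telescoping — write out three consecutive terms and watch the interior cancel: the advanced copy one term subtracts reappears as the very next term's leading piece, pair after pair.
- telescoping: applies; the problem has the shape this method handles.
- the geometric series formula: there is no constant term-to-term ratio.
- the binomial theorem: there is no sum-raised-to-a-power identity hiding in these terms.


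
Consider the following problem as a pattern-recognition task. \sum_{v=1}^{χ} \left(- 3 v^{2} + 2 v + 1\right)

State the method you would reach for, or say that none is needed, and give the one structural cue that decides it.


Verdict: no special technique — nothing telescopes and nothing is geometric; polynomial terms in v sum term by term.


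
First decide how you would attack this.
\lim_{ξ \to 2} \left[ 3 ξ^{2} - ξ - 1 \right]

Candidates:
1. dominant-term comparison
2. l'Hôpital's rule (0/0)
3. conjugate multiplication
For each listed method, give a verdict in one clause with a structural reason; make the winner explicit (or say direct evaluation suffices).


Technique: no special technique — nothing blocks direct substitution at 2: plug in and finish.
- dominant-term comparison: this limit is not decided by comparing polynomial growth at infinity.
- l'Hôpital's rule (0/0): substituting the point produces a determinate value, not a 0 over 0 clash.
- conjugate multiplication: there are no radicals in tension whose conjugate would simplify matters.
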